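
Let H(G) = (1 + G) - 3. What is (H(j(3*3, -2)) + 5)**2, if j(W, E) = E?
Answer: 1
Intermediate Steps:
H(G) = -2 + G
(H(j(3*3, -2)) + 5)**2 = ((-2 - 2) + 5)**2 = (-4 + 5)**2 = 1**2 = 1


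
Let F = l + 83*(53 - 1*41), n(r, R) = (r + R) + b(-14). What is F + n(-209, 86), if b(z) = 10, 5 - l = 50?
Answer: 838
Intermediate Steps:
l = -45 (l = 5 - 1*50 = 5 - 50 = -45)
n(r, R) = 10 + R + r (n(r, R) = (r + R) + 10 = (R + r) + 10 = 10 + R + r)
F = 951 (F = -45 + 83*(53 - 1*41) = -45 + 83*(53 - 41) = -45 + 83*12 = -45 + 996 = 951)
F + n(-209, 86) = 951 + (10 + 86 - 209) = 951 - 113 = 838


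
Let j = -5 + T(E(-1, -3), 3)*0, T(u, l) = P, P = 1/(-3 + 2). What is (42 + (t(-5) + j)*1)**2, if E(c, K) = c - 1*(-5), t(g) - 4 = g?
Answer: 1296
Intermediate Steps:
t(g) = 4 + g
E(c, K) = 5 + c (E(c, K) = c + 5 = 5 + c)
P = -1 (P = 1/(-1) = -1)
T(u, l) = -1
j = -5 (j = -5 - 1*0 = -5 + 0 = -5)
(42 + (t(-5) + j)*1)**2 = (42 + ((4 - 5) - 5)*1)**2 = (42 + (-1 - 5)*1)**2 = (42 - 6*1)**2 = (42 - 6)**2 = 36**2 = 1296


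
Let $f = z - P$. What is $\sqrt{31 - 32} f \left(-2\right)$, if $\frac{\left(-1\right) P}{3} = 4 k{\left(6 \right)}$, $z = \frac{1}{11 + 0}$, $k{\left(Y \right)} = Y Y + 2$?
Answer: $- \frac{10034 i}{11} \approx - 912.18 i$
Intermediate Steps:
$k{\left(Y \right)} = 2 + Y^{2}$ ($k{\left(Y \right)} = Y^{2} + 2 = 2 + Y^{2}$)
$z = \frac{1}{11} \approx 0.090909$
$P = -456$ ($P = - 3 \cdot 4 \left(2 + 6^{2}\right) = - 3 \cdot 4 \left(2 + 36\right) = - 3 \cdot 4 \cdot 38 = \left(-3\right) 152 = -456$)
$f = \frac{5017}{11}$ ($f = \frac{1}{11} - -456 = \frac{1}{11} + 456 = \frac{5017}{11} \approx 456.09$)
$\sqrt{31 - 32} f \left(-2\right) = \sqrt{31 - 32} \cdot \frac{5017}{11} \left(-2\right) = \sqrt{-1} \cdot \frac{5017}{11} \left(-2\right) = i \frac{5017}{11} \left(-2\right) = \frac{5017 i}{11} \left(-2\right) = - \frac{10034 i}{11}$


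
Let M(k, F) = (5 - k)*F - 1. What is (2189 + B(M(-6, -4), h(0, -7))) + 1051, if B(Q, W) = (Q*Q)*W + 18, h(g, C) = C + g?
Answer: -10917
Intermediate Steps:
M(k, F) = -1 + F*(5 - k) (M(k, F) = F*(5 - k) - 1 = -1 + F*(5 - k))
B(Q, W) = 18 + W*Q² (B(Q, W) = Q²*W + 18 = W*Q² + 18 = 18 + W*Q²)
(2189 + B(M(-6, -4), h(0, -7))) + 1051 = (2189 + (18 + (-7 + 0)*(-1 + 5*(-4) - 1*(-4)*(-6))²)) + 1051 = (2189 + (18 - 7*(-1 - 20 - 24)²)) + 1051 = (2189 + (18 - 7*(-45)²)) + 1051 = (2189 + (18 - 7*2025)) + 1051 = (2189 + (18 - 14175)) + 1051 = (2189 - 14157) + 1051 = -11968 + 1051 = -10917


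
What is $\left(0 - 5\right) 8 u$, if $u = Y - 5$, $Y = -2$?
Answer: $280$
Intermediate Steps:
$u = -7$ ($u = -2 - 5 = -7$)
$\left(0 - 5\right) 8 u = \left(0 - 5\right) 8 \left(-7\right) = \left(-5\right) 8 \left(-7\right) = \left(-40\right) \left(-7\right) = 280$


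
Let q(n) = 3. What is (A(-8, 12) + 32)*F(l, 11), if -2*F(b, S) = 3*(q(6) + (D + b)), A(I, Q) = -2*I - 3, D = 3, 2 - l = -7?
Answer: -2025/2 ≈ -1012.5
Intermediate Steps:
l = 9 (l = 2 - 1*(-7) = 2 + 7 = 9)
A(I, Q) = -3 - 2*I
F(b, S) = -9 - 3*b/2 (F(b, S) = -3*(3 + (3 + b))/2 = -3*(6 + b)/2 = -(18 + 3*b)/2 = -9 - 3*b/2)
(A(-8, 12) + 32)*F(l, 11) = ((-3 - 2*(-8)) + 32)*(-9 - 3/2*9) = ((-3 + 16) + 32)*(-9 - 27/2) = (13 + 32)*(-45/2) = 45*(-45/2) = -2025/2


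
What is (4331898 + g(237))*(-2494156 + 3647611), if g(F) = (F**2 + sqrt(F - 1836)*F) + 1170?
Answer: 5062787363835 + 273368835*I*sqrt(1599) ≈ 5.0628e+12 + 1.0931e+10*I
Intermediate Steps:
g(F) = 1170 + F**2 + F*sqrt(-1836 + F) (g(F) = (F**2 + sqrt(-1836 + F)*F) + 1170 = (F**2 + F*sqrt(-1836 + F)) + 1170 = 1170 + F**2 + F*sqrt(-1836 + F))
(4331898 + g(237))*(-2494156 + 3647611) = (4331898 + (1170 + 237**2 + 237*sqrt(-1836 + 237)))*(-2494156 + 3647611) = (4331898 + (1170 + 56169 + 237*sqrt(-1599)))*1153455 = (4331898 + (1170 + 56169 + 237*(I*sqrt(1599))))*1153455 = (4331898 + (1170 + 56169 + 237*I*sqrt(1599)))*1153455 = (4331898 + (57339 + 237*I*sqrt(1599)))*1153455 = (4389237 + 237*I*sqrt(1599))*1153455 = 5062787363835 + 273368835*I*sqrt(1599)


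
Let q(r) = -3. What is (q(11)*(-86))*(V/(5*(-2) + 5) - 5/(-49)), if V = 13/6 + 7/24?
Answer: -98513/980 ≈ -100.52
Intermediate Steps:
V = 59/24 (V = 13*(⅙) + 7*(1/24) = 13/6 + 7/24 = 59/24 ≈ 2.4583)
(q(11)*(-86))*(V/(5*(-2) + 5) - 5/(-49)) = (-3*(-86))*(59/(24*(5*(-2) + 5)) - 5/(-49)) = 258*(59/(24*(-10 + 5)) - 5*(-1/49)) = 258*((59/24)/(-5) + 5/49) = 258*((59/24)*(-⅕) + 5/49) = 258*(-59/120 + 5/49) = 258*(-2291/5880) = -98513/980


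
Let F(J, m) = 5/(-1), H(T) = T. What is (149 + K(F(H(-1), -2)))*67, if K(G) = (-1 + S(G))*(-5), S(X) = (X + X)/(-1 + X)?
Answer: 29279/3 ≈ 9759.7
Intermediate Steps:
F(J, m) = -5 (F(J, m) = 5*(-1) = -5)
S(X) = 2*X/(-1 + X) (S(X) = (2*X)/(-1 + X) = 2*X/(-1 + X))
K(G) = 5 - 10*G/(-1 + G) (K(G) = (-1 + 2*G/(-1 + G))*(-5) = 5 - 10*G/(-1 + G))
(149 + K(F(H(-1), -2)))*67 = (149 + 5*(-1 - 1*(-5))/(-1 - 5))*67 = (149 + 5*(-1 + 5)/(-6))*67 = (149 + 5*(-⅙)*4)*67 = (149 - 10/3)*67 = (437/3)*67 = 29279/3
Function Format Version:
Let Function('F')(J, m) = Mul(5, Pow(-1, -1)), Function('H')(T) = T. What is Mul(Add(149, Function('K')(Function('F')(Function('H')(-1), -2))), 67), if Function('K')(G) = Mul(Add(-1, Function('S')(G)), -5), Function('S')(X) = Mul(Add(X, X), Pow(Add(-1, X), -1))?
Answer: Rational(29279, 3) ≈ 9759.7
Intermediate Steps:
Function('F')(J, m) = -5 (Function('F')(J, m) = Mul(5, -1) = -5)
Function('S')(X) = Mul(2, X, Pow(Add(-1, X), -1)) (Function('S')(X) = Mul(Mul(2, X), Pow(Add(-1, X), -1)) = Mul(2, X, Pow(Add(-1, X), -1)))
Function('K')(G) = Add(5, Mul(-10, G, Pow(Add(-1, G), -1))) (Function('K')(G) = Mul(Add(-1, Mul(2, G, Pow(Add(-1, G), -1))), -5) = Add(5, Mul(-10, G, Pow(Add(-1, G), -1))))
Mul(Add(149, Function('K')(Function('F')(Function('H')(-1), -2))), 67) = Mul(Add(149, Mul(5, Pow(Add(-1, -5), -1), Add(-1, Mul(-1, -5)))), 67) = Mul(Add(149, Mul(5, Pow(-6, -1), Add(-1, 5))), 67) = Mul(Add(149, Mul(5, Rational(-1, 6), 4)), 67) = Mul(Add(149, Rational(-10, 3)), 67) = Mul(Rational(437, 3), 67) = Rational(29279, 3)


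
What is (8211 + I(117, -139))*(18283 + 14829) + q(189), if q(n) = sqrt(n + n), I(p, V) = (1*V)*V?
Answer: 911639584 + 3*sqrt(42) ≈ 9.1164e+8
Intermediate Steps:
I(p, V) = V**2 (I(p, V) = V*V = V**2)
q(n) = sqrt(2)*sqrt(n) (q(n) = sqrt(2*n) = sqrt(2)*sqrt(n))
(8211 + I(117, -139))*(18283 + 14829) + q(189) = (8211 + (-139)**2)*(18283 + 14829) + sqrt(2)*sqrt(189) = (8211 + 19321)*33112 + sqrt(2)*(3*sqrt(21)) = 27532*33112 + 3*sqrt(42) = 911639584 + 3*sqrt(42)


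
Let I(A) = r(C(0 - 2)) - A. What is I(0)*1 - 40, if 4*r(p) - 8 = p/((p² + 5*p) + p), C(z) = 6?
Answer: -1823/48 ≈ -37.979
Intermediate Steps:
r(p) = 2 + p/(4*(p² + 6*p)) (r(p) = 2 + (p/((p² + 5*p) + p))/4 = 2 + (p/(p² + 6*p))/4 = 2 + p/(4*(p² + 6*p)))
I(A) = 97/48 - A (I(A) = (49 + 8*6)/(4*(6 + 6)) - A = (¼)*(49 + 48)/12 - A = (¼)*(1/12)*97 - A = 97/48 - A)
I(0)*1 - 40 = (97/48 - 1*0)*1 - 40 = (97/48 + 0)*1 - 40 = (97/48)*1 - 40 = 97/48 - 40 = -1823/48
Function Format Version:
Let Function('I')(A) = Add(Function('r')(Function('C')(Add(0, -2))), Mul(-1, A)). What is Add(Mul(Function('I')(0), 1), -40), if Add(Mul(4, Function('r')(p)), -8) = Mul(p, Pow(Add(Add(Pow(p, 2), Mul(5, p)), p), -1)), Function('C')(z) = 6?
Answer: Rational(-1823, 48) ≈ -37.979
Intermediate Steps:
Function('r')(p) = Add(2, Mul(Rational(1, 4), p, Pow(Add(Pow(p, 2), Mul(6, p)), -1))) (Function('r')(p) = Add(2, Mul(Rational(1, 4), Mul(p, Pow(Add(Add(Pow(p, 2), Mul(5, p)), p), -1)))) = Add(2, Mul(Rational(1, 4), Mul(p, Pow(Add(Pow(p, 2), Mul(6, p)), -1)))) = Add(2, Mul(Rational(1, 4), p, Pow(Add(Pow(p, 2), Mul(6, p)), -1))))
Function('I')(A) = Add(Rational(97, 48), Mul(-1, A)) (Function('I')(A) = Add(Mul(Rational(1, 4), Pow(Add(6, 6), -1), Add(49, Mul(8, 6))), Mul(-1, A)) = Add(Mul(Rational(1, 4), Pow(12, -1), Add(49, 48)), Mul(-1, A)) = Add(Mul(Rational(1, 4), Rational(1, 12), 97), Mul(-1, A)) = Add(Rational(97, 48), Mul(-1, A)))
Add(Mul(Function('I')(0), 1), -40) = Add(Mul(Add(Rational(97, 48), Mul(-1, 0)), 1), -40) = Add(Mul(Add(Rational(97, 48), 0), 1), -40) = Add(Mul(Rational(97, 48), 1), -40) = Add(Rational(97, 48), -40) = Rational(-1823, 48)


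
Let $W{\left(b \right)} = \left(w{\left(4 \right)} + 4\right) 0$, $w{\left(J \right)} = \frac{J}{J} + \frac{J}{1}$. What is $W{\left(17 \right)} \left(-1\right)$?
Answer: $0$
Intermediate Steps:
$w{\left(J \right)} = 1 + J$ ($w{\left(J \right)} = 1 + J 1 = 1 + J$)
$W{\left(b \right)} = 0$ ($W{\left(b \right)} = \left(\left(1 + 4\right) + 4\right) 0 = \left(5 + 4\right) 0 = 9 \cdot 0 = 0$)
$W{\left(17 \right)} \left(-1\right) = 0 \left(-1\right) = 0$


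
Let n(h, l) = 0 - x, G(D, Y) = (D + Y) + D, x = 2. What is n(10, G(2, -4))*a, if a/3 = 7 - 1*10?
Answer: 18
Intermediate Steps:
a = -9 (a = 3*(7 - 1*10) = 3*(7 - 10) = 3*(-3) = -9)
G(D, Y) = Y + 2*D
n(h, l) = -2 (n(h, l) = 0 - 1*2 = 0 - 2 = -2)
n(10, G(2, -4))*a = -2*(-9) = 18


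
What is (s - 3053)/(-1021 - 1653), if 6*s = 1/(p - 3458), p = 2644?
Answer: 14910853/13059816 ≈ 1.1417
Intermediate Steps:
s = -1/4884 (s = 1/(6*(2644 - 3458)) = (⅙)/(-814) = (⅙)*(-1/814) = -1/4884 ≈ -0.00020475)
(s - 3053)/(-1021 - 1653) = (-1/4884 - 3053)/(-1021 - 1653) = -14910853/4884/(-2674) = -14910853/4884*(-1/2674) = 14910853/13059816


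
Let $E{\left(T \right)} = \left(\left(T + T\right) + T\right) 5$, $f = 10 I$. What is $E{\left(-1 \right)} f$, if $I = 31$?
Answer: $-4650$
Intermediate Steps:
$f = 310$ ($f = 10 \cdot 31 = 310$)
$E{\left(T \right)} = 15 T$ ($E{\left(T \right)} = \left(2 T + T\right) 5 = 3 T 5 = 15 T$)
$E{\left(-1 \right)} f = 15 \left(-1\right) 310 = \left(-15\right) 310 = -4650$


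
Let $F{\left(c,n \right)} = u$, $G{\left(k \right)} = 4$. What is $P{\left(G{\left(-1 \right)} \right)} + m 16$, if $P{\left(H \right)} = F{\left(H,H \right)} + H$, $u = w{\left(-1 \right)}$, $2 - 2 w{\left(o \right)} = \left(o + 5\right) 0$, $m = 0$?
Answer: $5$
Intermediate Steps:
$w{\left(o \right)} = 1$ ($w{\left(o \right)} = 1 - \frac{\left(o + 5\right) 0}{2} = 1 - \frac{\left(5 + o\right) 0}{2} = 1 - 0 = 1 + 0 = 1$)
$u = 1$
$F{\left(c,n \right)} = 1$
$P{\left(H \right)} = 1 + H$
$P{\left(G{\left(-1 \right)} \right)} + m 16 = \left(1 + 4\right) + 0 \cdot 16 = 5 + 0 = 5$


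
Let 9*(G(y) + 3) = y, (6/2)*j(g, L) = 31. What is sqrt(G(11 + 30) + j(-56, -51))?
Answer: sqrt(107)/3 ≈ 3.4480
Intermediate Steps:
j(g, L) = 31/3 (j(g, L) = (1/3)*31 = 31/3)
G(y) = -3 + y/9
sqrt(G(11 + 30) + j(-56, -51)) = sqrt((-3 + (11 + 30)/9) + 31/3) = sqrt((-3 + (1/9)*41) + 31/3) = sqrt((-3 + 41/9) + 31/3) = sqrt(14/9 + 31/3) = sqrt(107/9) = sqrt(107)/3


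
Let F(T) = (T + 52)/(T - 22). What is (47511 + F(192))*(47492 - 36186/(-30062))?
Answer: 576601215778433/255527 ≈ 2.2565e+9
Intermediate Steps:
F(T) = (52 + T)/(-22 + T)
(47511 + F(192))*(47492 - 36186/(-30062)) = (47511 + (52 + 192)/(-22 + 192))*(47492 - 36186/(-30062)) = (47511 + 244/170)*(47492 - 36186*(-1/30062)) = (47511 + (1/170)*244)*(47492 + 18093/15031) = (47511 + 122/85)*(713870345/15031) = (4038557/85)*(713870345/15031) = 576601215778433/255527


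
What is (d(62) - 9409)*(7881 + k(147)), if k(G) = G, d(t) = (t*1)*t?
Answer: -44675820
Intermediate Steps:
d(t) = t² (d(t) = t*t = t²)
(d(62) - 9409)*(7881 + k(147)) = (62² - 9409)*(7881 + 147) = (3844 - 9409)*8028 = -5565*8028 = -44675820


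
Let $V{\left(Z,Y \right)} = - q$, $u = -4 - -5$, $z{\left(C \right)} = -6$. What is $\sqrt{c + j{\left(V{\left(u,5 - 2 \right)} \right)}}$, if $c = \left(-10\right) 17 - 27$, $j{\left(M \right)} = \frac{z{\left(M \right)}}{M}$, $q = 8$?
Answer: $\frac{i \sqrt{785}}{2} \approx 14.009 i$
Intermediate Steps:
$u = 1$ ($u = -4 + 5 = 1$)
$V{\left(Z,Y \right)} = -8$ ($V{\left(Z,Y \right)} = \left(-1\right) 8 = -8$)
$j{\left(M \right)} = - \frac{6}{M}$
$c = -197$ ($c = -170 - 27 = -197$)
$\sqrt{c + j{\left(V{\left(u,5 - 2 \right)} \right)}} = \sqrt{-197 - \frac{6}{-8}} = \sqrt{-197 - - \frac{3}{4}} = \sqrt{-197 + \frac{3}{4}} = \sqrt{- \frac{785}{4}} = \frac{i \sqrt{785}}{2}$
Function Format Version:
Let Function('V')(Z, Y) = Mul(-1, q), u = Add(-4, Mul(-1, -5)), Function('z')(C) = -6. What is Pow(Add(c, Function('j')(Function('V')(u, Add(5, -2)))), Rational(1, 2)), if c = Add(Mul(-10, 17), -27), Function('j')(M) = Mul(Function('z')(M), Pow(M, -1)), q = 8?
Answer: Mul(Rational(1, 2), I, Pow(785, Rational(1, 2))) ≈ Mul(14.009, I)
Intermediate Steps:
u = 1 (u = Add(-4, 5) = 1)
Function('V')(Z, Y) = -8 (Function('V')(Z, Y) = Mul(-1, 8) = -8)
Function('j')(M) = Mul(-6, Pow(M, -1))
c = -197 (c = Add(-170, -27) = -197)
Pow(Add(c, Function('j')(Function('V')(u, Add(5, -2)))), Rational(1, 2)) = Pow(Add(-197, Mul(-6, Pow(-8, -1))), Rational(1, 2)) = Pow(Add(-197, Mul(-6, Rational(-1, 8))), Rational(1, 2)) = Pow(Add(-197, Rational(3, 4)), Rational(1, 2)) = Pow(Rational(-785, 4), Rational(1, 2)) = Mul(Rational(1, 2), I, Pow(785, Rational(1, 2)))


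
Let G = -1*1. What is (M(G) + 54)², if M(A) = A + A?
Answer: 2704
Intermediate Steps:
G = -1
M(A) = 2*A
(M(G) + 54)² = (2*(-1) + 54)² = (-2 + 54)² = 52² = 2704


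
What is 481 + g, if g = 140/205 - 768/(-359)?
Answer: 7121379/14719 ≈ 483.82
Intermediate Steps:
g = 41540/14719 (g = 140*(1/205) - 768*(-1/359) = 28/41 + 768/359 = 41540/14719 ≈ 2.8222)
481 + g = 481 + 41540/14719 = 7121379/14719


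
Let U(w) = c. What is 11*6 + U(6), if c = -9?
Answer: 57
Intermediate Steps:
U(w) = -9
11*6 + U(6) = 11*6 - 9 = 66 - 9 = 57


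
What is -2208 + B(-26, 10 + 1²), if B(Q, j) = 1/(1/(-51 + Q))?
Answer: -2285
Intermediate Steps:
B(Q, j) = -51 + Q
-2208 + B(-26, 10 + 1²) = -2208 + (-51 - 26) = -2208 - 77 = -2285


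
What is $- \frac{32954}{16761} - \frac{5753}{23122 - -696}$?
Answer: $- \frac{881324405}{399213498} \approx -2.2077$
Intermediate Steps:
$- \frac{32954}{16761} - \frac{5753}{23122 - -696} = \left(-32954\right) \frac{1}{16761} - \frac{5753}{23122 + 696} = - \frac{32954}{16761} - \frac{5753}{23818} = - \frac{881324405}{399213498}$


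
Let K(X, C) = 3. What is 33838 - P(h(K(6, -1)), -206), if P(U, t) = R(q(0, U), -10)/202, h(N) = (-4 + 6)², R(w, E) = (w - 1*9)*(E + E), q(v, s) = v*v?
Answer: 3417548/101 ≈ 33837.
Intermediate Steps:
q(v, s) = v²
R(w, E) = 2*E*(-9 + w) (R(w, E) = (w - 9)*(2*E) = (-9 + w)*(2*E) = 2*E*(-9 + w))
h(N) = 4 (h(N) = 2² = 4)
P(U, t) = 90/101 (P(U, t) = (2*(-10)*(-9 + 0²))/202 = (2*(-10)*(-9 + 0))*(1/202) = (2*(-10)*(-9))*(1/202) = 180*(1/202) = 90/101)
33838 - P(h(K(6, -1)), -206) = 33838 - 1*90/101 = 33838 - 90/101 = 3417548/101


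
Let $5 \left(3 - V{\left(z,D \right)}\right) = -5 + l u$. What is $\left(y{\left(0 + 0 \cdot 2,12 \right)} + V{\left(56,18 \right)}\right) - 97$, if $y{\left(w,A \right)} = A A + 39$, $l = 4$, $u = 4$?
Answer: $\frac{434}{5} \approx 86.8$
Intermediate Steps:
$y{\left(w,A \right)} = 39 + A^{2}$ ($y{\left(w,A \right)} = A^{2} + 39 = 39 + A^{2}$)
$V{\left(z,D \right)} = \frac{4}{5}$ ($V{\left(z,D \right)} = 3 - \frac{-5 + 4 \cdot 4}{5} = 3 - \frac{-5 + 16}{5} = 3 - \frac{11}{5} = \frac{4}{5}$)
$\left(y{\left(0 + 0 \cdot 2,12 \right)} + V{\left(56,18 \right)}\right) - 97 = \left(\left(39 + 12^{2}\right) + \frac{4}{5}\right) - 97 = \left(\left(39 + 144\right) + \frac{4}{5}\right) - 97 = \left(183 + \frac{4}{5}\right) - 97 = \frac{919}{5} - 97 = \frac{434}{5}$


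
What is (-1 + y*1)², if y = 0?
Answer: 1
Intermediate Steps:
(-1 + y*1)² = (-1 + 0*1)² = (-1 + 0)² = (-1)² = 1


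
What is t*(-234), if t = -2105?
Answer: 492570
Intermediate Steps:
t*(-234) = -2105*(-234) = 492570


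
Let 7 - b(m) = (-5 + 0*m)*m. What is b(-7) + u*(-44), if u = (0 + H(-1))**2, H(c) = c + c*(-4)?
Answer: -424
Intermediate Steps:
H(c) = -3*c (H(c) = c - 4*c = -3*c)
b(m) = 7 + 5*m (b(m) = 7 - (-5 + 0*m)*m = 7 - (-5 + 0)*m = 7 - (-5)*m = 7 + 5*m)
u = 9 (u = (0 - 3*(-1))**2 = (0 + 3)**2 = 3**2 = 9)
b(-7) + u*(-44) = (7 + 5*(-7)) + 9*(-44) = (7 - 35) - 396 = -28 - 396 = -424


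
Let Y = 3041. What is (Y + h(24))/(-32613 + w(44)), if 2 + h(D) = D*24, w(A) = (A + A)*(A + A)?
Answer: -3615/24869 ≈ -0.14536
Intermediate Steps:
w(A) = 4*A² (w(A) = (2*A)*(2*A) = 4*A²)
h(D) = -2 + 24*D (h(D) = -2 + D*24 = -2 + 24*D)
(Y + h(24))/(-32613 + w(44)) = (3041 + (-2 + 24*24))/(-32613 + 4*44²) = (3041 + (-2 + 576))/(-32613 + 4*1936) = (3041 + 574)/(-32613 + 7744) = 3615/(-24869) = 3615*(-1/24869) = -3615/24869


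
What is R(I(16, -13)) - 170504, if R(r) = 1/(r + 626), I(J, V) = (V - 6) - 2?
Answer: -103154919/605 ≈ -1.7050e+5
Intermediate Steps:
I(J, V) = -8 + V (I(J, V) = (-6 + V) - 2 = -8 + V)
R(r) = 1/(626 + r)
R(I(16, -13)) - 170504 = 1/(626 + (-8 - 13)) - 170504 = 1/(626 - 21) - 170504 = 1/605 - 170504 = -103154919/605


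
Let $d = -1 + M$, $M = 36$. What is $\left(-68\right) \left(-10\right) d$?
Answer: $23800$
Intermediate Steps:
$d = 35$ ($d = -1 + 36 = 35$)
$\left(-68\right) \left(-10\right) d = \left(-68\right) \left(-10\right) 35 = 680 \cdot 35 = 23800$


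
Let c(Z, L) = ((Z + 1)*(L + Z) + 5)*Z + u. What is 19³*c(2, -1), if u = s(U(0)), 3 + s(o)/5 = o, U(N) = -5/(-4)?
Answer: 198911/4 ≈ 49728.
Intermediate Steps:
U(N) = 5/4 (U(N) = -5*(-¼) = 5/4)
s(o) = -15 + 5*o
u = -35/4 (u = -15 + 5*(5/4) = -15 + 25/4 = -35/4 ≈ -8.7500)
c(Z, L) = -35/4 + Z*(5 + (1 + Z)*(L + Z)) (c(Z, L) = ((Z + 1)*(L + Z) + 5)*Z - 35/4 = ((1 + Z)*(L + Z) + 5)*Z - 35/4 = (5 + (1 + Z)*(L + Z))*Z - 35/4 = Z*(5 + (1 + Z)*(L + Z)) - 35/4 = -35/4 + Z*(5 + (1 + Z)*(L + Z)))
19³*c(2, -1) = 19³*(-35/4 + 2² + 2³ + 5*2 - 1*2 - 1*2²) = 6859*(-35/4 + 4 + 8 + 10 - 2 - 1*4) = 6859*(-35/4 + 4 + 8 + 10 - 2 - 4) = 6859*(29/4) = 198911/4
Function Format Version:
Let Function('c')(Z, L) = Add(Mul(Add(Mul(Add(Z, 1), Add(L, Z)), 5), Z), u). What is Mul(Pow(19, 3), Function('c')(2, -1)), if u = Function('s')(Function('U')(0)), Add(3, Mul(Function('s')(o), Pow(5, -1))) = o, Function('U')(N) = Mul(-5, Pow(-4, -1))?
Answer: Rational(198911, 4) ≈ 49728.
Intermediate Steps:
Function('U')(N) = Rational(5, 4) (Function('U')(N) = Mul(-5, Rational(-1, 4)) = Rational(5, 4))
Function('s')(o) = Add(-15, Mul(5, o))
u = Rational(-35, 4) (u = Add(-15, Mul(5, Rational(5, 4))) = Add(-15, Rational(25, 4)) = Rational(-35, 4) ≈ -8.7500)
Function('c')(Z, L) = Add(Rational(-35, 4), Mul(Z, Add(5, Mul(Add(1, Z), Add(L, Z))))) (Function('c')(Z, L) = Add(Mul(Add(Mul(Add(Z, 1), Add(L, Z)), 5), Z), Rational(-35, 4)) = Add(Mul(Add(Mul(Add(1, Z), Add(L, Z)), 5), Z), Rational(-35, 4)) = Add(Mul(Add(5, Mul(Add(1, Z), Add(L, Z))), Z), Rational(-35, 4)) = Add(Mul(Z, Add(5, Mul(Add(1, Z), Add(L, Z)))), Rational(-35, 4)) = Add(Rational(-35, 4), Mul(Z, Add(5, Mul(Add(1, Z), Add(L, Z))))))
Mul(Pow(19, 3), Function('c')(2, -1)) = Mul(Pow(19, 3), Add(Rational(-35, 4), Pow(2, 2), Pow(2, 3), Mul(5, 2), Mul(-1, 2), Mul(-1, Pow(2, 2)))) = Mul(6859, Add(Rational(-35, 4), 4, 8, 10, -2, Mul(-1, 4))) = Mul(6859, Add(Rational(-35, 4), 4, 8, 10, -2, -4)) = Mul(6859, Rational(29, 4)) = Rational(198911, 4)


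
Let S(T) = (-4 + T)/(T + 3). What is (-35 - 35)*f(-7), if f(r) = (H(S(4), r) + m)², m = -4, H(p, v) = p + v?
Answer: -8470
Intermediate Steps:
S(T) = (-4 + T)/(3 + T)
f(r) = (-4 + r)² (f(r) = (((-4 + 4)/(3 + 4) + r) - 4)² = ((0/7 + r) - 4)² = (((⅐)*0 + r) - 4)² = ((0 + r) - 4)² = (r - 4)² = (-4 + r)²)
(-35 - 35)*f(-7) = (-35 - 35)*(-4 - 7)² = -70*(-11)² = -70*121 = -8470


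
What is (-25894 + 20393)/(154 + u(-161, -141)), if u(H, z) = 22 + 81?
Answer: -5501/257 ≈ -21.405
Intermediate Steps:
u(H, z) = 103
(-25894 + 20393)/(154 + u(-161, -141)) = (-25894 + 20393)/(154 + 103) = -5501/257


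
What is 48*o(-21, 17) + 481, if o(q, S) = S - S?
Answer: 481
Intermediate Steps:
o(q, S) = 0
48*o(-21, 17) + 481 = 48*0 + 481 = 0 + 481 = 481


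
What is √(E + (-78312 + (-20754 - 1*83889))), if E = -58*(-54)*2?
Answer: I*√176691 ≈ 420.35*I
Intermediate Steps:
E = 6264 (E = 3132*2 = 6264)
√(E + (-78312 + (-20754 - 1*83889))) = √(6264 + (-78312 + (-20754 - 1*83889))) = √(6264 + (-78312 + (-20754 - 83889))) = √(6264 + (-78312 - 104643)) = √(6264 - 182955) = √(-176691) = I*√176691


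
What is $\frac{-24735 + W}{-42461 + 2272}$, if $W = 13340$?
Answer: $\frac{11395}{40189} \approx 0.28354$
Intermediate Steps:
$\frac{-24735 + W}{-42461 + 2272} = \frac{-24735 + 13340}{-42461 + 2272} = - \frac{11395}{-40189} = \left(-11395\right) \left(- \frac{1}{40189}\right) = \frac{11395}{40189}$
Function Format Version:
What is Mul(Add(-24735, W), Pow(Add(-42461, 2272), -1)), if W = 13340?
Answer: Rational(11395, 40189) ≈ 0.28354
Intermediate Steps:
Mul(Add(-24735, W), Pow(Add(-42461, 2272), -1)) = Mul(Add(-24735, 13340), Pow(Add(-42461, 2272), -1)) = Mul(-11395, Pow(-40189, -1)) = Mul(-11395, Rational(-1, 40189)) = Rational(11395, 40189)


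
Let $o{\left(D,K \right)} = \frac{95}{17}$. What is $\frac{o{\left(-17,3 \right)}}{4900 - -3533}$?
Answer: $\frac{95}{143361} \approx 0.00066266$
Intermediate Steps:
$o{\left(D,K \right)} = \frac{95}{17}$ ($o{\left(D,K \right)} = 95 \cdot \frac{1}{17} = \frac{95}{17}$)
$\frac{o{\left(-17,3 \right)}}{4900 - -3533} = \frac{95}{17 \left(4900 - -3533\right)} = \frac{95}{17 \left(4900 + 3533\right)} = \frac{95}{17 \cdot 8433} = \frac{95}{17} \cdot \frac{1}{8433} = \frac{95}{143361}$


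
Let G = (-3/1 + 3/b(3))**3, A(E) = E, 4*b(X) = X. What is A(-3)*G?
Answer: -3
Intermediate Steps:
b(X) = X/4
G = 1 (G = (-3/1 + 3/(((1/4)*3)))**3 = (-3*1 + 3/(3/4))**3 = (-3 + 3*(4/3))**3 = (-3 + 4)**3 = 1**3 = 1)
A(-3)*G = -3*1 = -3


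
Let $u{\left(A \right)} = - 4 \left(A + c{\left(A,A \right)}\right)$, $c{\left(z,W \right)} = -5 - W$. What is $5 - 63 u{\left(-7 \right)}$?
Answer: $-1255$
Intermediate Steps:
$u{\left(A \right)} = 20$ ($u{\left(A \right)} = - 4 \left(A - \left(5 + A\right)\right) = \left(-4\right) \left(-5\right) = 20$)
$5 - 63 u{\left(-7 \right)} = 5 - 1260 = -1255$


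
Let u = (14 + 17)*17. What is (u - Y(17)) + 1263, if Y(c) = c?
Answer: 1773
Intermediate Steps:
u = 527 (u = 31*17 = 527)
(u - Y(17)) + 1263 = (527 - 1*17) + 1263 = (527 - 17) + 1263 = 510 + 1263 = 1773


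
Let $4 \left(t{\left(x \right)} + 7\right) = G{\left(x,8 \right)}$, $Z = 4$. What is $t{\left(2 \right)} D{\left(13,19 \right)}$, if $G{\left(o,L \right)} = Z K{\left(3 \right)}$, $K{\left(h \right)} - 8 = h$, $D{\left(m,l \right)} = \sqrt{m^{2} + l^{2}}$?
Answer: $4 \sqrt{530} \approx 92.087$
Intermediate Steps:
$D{\left(m,l \right)} = \sqrt{l^{2} + m^{2}}$
$K{\left(h \right)} = 8 + h$
$G{\left(o,L \right)} = 44$ ($G{\left(o,L \right)} = 4 \left(8 + 3\right) = 4 \cdot 11 = 44$)
$t{\left(x \right)} = 4$ ($t{\left(x \right)} = -7 + \frac{1}{4} \cdot 44 = -7 + 11 = 4$)
$t{\left(2 \right)} D{\left(13,19 \right)} = 4 \sqrt{19^{2} + 13^{2}} = 4 \sqrt{361 + 169} = 4 \sqrt{530}$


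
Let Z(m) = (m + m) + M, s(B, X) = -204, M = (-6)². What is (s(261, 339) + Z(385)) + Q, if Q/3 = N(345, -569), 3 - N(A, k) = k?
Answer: 2318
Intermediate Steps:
M = 36
Z(m) = 36 + 2*m (Z(m) = (m + m) + 36 = 2*m + 36 = 36 + 2*m)
N(A, k) = 3 - k
Q = 1716 (Q = 3*(3 - 1*(-569)) = 3*(3 + 569) = 3*572 = 1716)
(s(261, 339) + Z(385)) + Q = (-204 + (36 + 2*385)) + 1716 = (-204 + (36 + 770)) + 1716 = (-204 + 806) + 1716 = 602 + 1716 = 2318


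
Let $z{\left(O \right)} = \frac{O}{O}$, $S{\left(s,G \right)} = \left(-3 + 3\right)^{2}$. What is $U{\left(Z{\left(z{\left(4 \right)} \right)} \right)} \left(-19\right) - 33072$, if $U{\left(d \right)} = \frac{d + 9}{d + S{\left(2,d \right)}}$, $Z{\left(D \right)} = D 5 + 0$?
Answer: $- \frac{165626}{5} \approx -33125.0$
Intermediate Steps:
$S{\left(s,G \right)} = 0$ ($S{\left(s,G \right)} = 0^{2} = 0$)
$z{\left(O \right)} = 1$
$Z{\left(D \right)} = 5 D$ ($Z{\left(D \right)} = 5 D + 0 = 5 D$)
$U{\left(d \right)} = \frac{9 + d}{d}$ ($U{\left(d \right)} = \frac{d + 9}{d + 0} = \frac{9 + d}{d}$)
$U{\left(Z{\left(z{\left(4 \right)} \right)} \right)} \left(-19\right) - 33072 = \frac{9 + 5 \cdot 1}{5 \cdot 1} \left(-19\right) - 33072 = \frac{9 + 5}{5} \left(-19\right) - 33072 = \frac{1}{5} \cdot 14 \left(-19\right) - 33072 = \frac{14}{5} \left(-19\right) - 33072 = - \frac{266}{5} - 33072 = - \frac{165626}{5}$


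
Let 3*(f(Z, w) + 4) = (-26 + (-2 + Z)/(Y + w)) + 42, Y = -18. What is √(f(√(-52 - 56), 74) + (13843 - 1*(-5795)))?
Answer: √(3849307 + 7*I*√3)/14 ≈ 140.14 + 0.0002207*I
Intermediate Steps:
f(Z, w) = 4/3 + (-2 + Z)/(3*(-18 + w)) (f(Z, w) = -4 + ((-26 + (-2 + Z)/(-18 + w)) + 42)/3 = -4 + (16 + (-2 + Z)/(-18 + w))/3 = -4 + (16/3 + (-2 + Z)/(3*(-18 + w))) = 4/3 + (-2 + Z)/(3*(-18 + w)))
√(f(√(-52 - 56), 74) + (13843 - 1*(-5795))) = √((-74 + √(-52 - 56) + 4*74)/(3*(-18 + 74)) + (13843 - 1*(-5795))) = √((⅓)*(-74 + √(-108) + 296)/56 + (13843 + 5795)) = √((⅓)*(1/56)*(-74 + 6*I*√3 + 296) + 19638) = √((⅓)*(1/56)*(222 + 6*I*√3) + 19638) = √((37/28 + I*√3/28) + 19638) = √(549901/28 + I*√3/28)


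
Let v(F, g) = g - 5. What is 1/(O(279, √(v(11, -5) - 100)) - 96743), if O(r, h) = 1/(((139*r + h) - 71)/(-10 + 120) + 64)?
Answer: (-√110 + 45750*I)/(-4425992140*I + 96743*√110) ≈ -1.0337e-5 + 5.8981e-17*I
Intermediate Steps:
v(F, g) = -5 + g
O(r, h) = 1/(6969/110 + h/110 + 139*r/110) (O(r, h) = 1/(((h + 139*r) - 71)/110 + 64) = 1/((-71 + h + 139*r)*(1/110) + 64) = 1/((-71/110 + h/110 + 139*r/110) + 64) = 1/(6969/110 + h/110 + 139*r/110))
1/(O(279, √(v(11, -5) - 100)) - 96743) = 1/(110/(6969 + √((-5 - 5) - 100) + 139*279) - 96743) = 1/(110/(6969 + √(-10 - 100) + 38781) - 96743) = 1/(110/(6969 + √(-110) + 38781) - 96743) = 1/(110/(6969 + I*√110 + 38781) - 96743) = 1/(110/(45750 + I*√110) - 96743) = 1/(-96743 + 110/(45750 + I*√110))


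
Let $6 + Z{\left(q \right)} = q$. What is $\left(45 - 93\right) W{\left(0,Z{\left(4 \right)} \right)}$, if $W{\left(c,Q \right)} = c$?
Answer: $0$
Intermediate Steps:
$Z{\left(q \right)} = -6 + q$
$\left(45 - 93\right) W{\left(0,Z{\left(4 \right)} \right)} = \left(45 - 93\right) 0 = \left(-48\right) 0 = 0$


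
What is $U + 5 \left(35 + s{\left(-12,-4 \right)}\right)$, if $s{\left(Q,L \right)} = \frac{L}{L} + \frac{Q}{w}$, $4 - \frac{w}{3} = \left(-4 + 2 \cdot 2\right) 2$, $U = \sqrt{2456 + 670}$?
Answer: $175 + \sqrt{3126} \approx 230.91$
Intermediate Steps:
$U = \sqrt{3126} \approx 55.911$
$w = 12$ ($w = 12 - 3 \left(-4 + 2 \cdot 2\right) 2 = 12 - 3 \left(-4 + 4\right) 2 = 12 - 3 \cdot 0 \cdot 2 = 12 - 0 = 12 + 0 = 12$)
$s{\left(Q,L \right)} = 1 + \frac{Q}{12}$ ($s{\left(Q,L \right)} = \frac{L}{L} + \frac{Q}{12} = 1 + Q \frac{1}{12} = 1 + \frac{Q}{12}$)
$U + 5 \left(35 + s{\left(-12,-4 \right)}\right) = \sqrt{3126} + 5 \left(35 + \left(1 + \frac{1}{12} \left(-12\right)\right)\right) = \sqrt{3126} + 5 \left(35 + \left(1 - 1\right)\right) = \sqrt{3126} + 5 \left(35 + 0\right) = \sqrt{3126} + 5 \cdot 35 = \sqrt{3126} + 175 = 175 + \sqrt{3126}$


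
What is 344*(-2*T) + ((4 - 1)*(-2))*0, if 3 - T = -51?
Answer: -37152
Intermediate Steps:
T = 54 (T = 3 - 1*(-51) = 3 + 51 = 54)
344*(-2*T) + ((4 - 1)*(-2))*0 = 344*(-2*54) + ((4 - 1)*(-2))*0 = 344*(-108) + (3*(-2))*0 = -37152 - 6*0 = -37152 + 0 = -37152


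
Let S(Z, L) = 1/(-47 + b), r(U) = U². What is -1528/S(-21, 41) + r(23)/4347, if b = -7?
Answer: 15594791/189 ≈ 82512.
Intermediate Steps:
S(Z, L) = -1/54 (S(Z, L) = 1/(-47 - 7) = 1/(-54) = -1/54)
-1528/S(-21, 41) + r(23)/4347 = -1528/(-1/54) + 23²/4347 = -1528*(-54) + 529*(1/4347) = 82512 + 23/189 = 15594791/189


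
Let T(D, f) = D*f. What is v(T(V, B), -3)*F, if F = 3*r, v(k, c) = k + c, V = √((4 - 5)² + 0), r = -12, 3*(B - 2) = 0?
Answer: 36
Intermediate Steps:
B = 2 (B = 2 + (⅓)*0 = 2 + 0 = 2)
V = 1 (V = √((-1)² + 0) = √(1 + 0) = √1 = 1)
v(k, c) = c + k
F = -36 (F = 3*(-12) = -36)
v(T(V, B), -3)*F = (-3 + 1*2)*(-36) = (-3 + 2)*(-36) = -1*(-36) = 36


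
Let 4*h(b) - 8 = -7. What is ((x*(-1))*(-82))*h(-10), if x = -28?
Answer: -574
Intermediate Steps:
h(b) = 1/4 (h(b) = 2 + (1/4)*(-7) = 2 - 7/4 = 1/4)
((x*(-1))*(-82))*h(-10) = (-28*(-1)*(-82))*(1/4) = (28*(-82))*(1/4) = -2296*1/4 = -574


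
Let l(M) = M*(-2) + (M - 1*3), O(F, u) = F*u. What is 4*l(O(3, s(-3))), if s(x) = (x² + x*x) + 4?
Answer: -276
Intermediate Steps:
s(x) = 4 + 2*x² (s(x) = (x² + x²) + 4 = 2*x² + 4 = 4 + 2*x²)
l(M) = -3 - M (l(M) = -2*M + (M - 3) = -2*M + (-3 + M) = -3 - M)
4*l(O(3, s(-3))) = 4*(-3 - 3*(4 + 2*(-3)²)) = 4*(-3 - 3*(4 + 2*9)) = 4*(-3 - 3*(4 + 18)) = 4*(-3 - 3*22) = 4*(-3 - 1*66) = 4*(-3 - 66) = 4*(-69) = -276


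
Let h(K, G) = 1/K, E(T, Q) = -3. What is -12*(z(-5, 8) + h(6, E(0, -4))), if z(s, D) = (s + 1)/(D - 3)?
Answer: 38/5 ≈ 7.6000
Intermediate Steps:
z(s, D) = (1 + s)/(-3 + D)
-12*(z(-5, 8) + h(6, E(0, -4))) = -12*((1 - 5)/(-3 + 8) + 1/6) = -12*(-4/5 + ⅙) = -12*((⅕)*(-4) + ⅙) = -12*(-⅘ + ⅙) = -12*(-19/30) = 38/5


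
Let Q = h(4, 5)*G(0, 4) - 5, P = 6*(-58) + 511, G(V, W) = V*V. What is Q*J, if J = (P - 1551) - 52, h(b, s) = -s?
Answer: 7200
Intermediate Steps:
G(V, W) = V**2
P = 163 (P = -348 + 511 = 163)
Q = -5 (Q = -1*5*0**2 - 5 = -5*0 - 5 = 0 - 5 = -5)
J = -1440 (J = (163 - 1551) - 52 = -1388 - 52 = -1440)
Q*J = -5*(-1440) = 7200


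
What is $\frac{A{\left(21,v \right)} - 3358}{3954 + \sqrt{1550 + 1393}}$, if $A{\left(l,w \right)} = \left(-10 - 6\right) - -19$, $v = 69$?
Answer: $- \frac{4421890}{5210391} + \frac{3355 \sqrt{327}}{5210391} \approx -0.83702$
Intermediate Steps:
$A{\left(l,w \right)} = 3$ ($A{\left(l,w \right)} = \left(-10 - 6\right) + 19 = -16 + 19 = 3$)
$\frac{A{\left(21,v \right)} - 3358}{3954 + \sqrt{1550 + 1393}} = \frac{3 - 3358}{3954 + \sqrt{1550 + 1393}} = - \frac{3355}{3954 + \sqrt{2943}} = - \frac{3355}{3954 + 3 \sqrt{327}}$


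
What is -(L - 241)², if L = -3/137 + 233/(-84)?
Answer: -7871396971201/132434064 ≈ -59436.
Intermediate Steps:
L = -32173/11508 (L = -3*1/137 + 233*(-1/84) = -3/137 - 233/84 = -32173/11508 ≈ -2.7957)
-(L - 241)² = -(-32173/11508 - 241)² = -(-2805601/11508)² = -1*7871396971201/132434064 = -7871396971201/132434064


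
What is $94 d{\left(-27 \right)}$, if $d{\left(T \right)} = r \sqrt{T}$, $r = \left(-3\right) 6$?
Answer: $- 5076 i \sqrt{3} \approx - 8791.9 i$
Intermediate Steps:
$r = -18$
$d{\left(T \right)} = - 18 \sqrt{T}$
$94 d{\left(-27 \right)} = 94 \left(- 18 \sqrt{-27}\right) = 94 \left(- 18 \cdot 3 i \sqrt{3}\right) = 94 \left(- 54 i \sqrt{3}\right) = - 5076 i \sqrt{3}$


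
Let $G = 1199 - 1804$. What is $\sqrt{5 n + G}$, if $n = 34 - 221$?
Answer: $2 i \sqrt{385} \approx 39.243 i$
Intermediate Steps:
$n = -187$ ($n = 34 - 221 = -187$)
$G = -605$ ($G = 1199 - 1804 = -605$)
$\sqrt{5 n + G} = \sqrt{5 \left(-187\right) - 605} = \sqrt{-935 - 605} = \sqrt{-1540} = 2 i \sqrt{385}$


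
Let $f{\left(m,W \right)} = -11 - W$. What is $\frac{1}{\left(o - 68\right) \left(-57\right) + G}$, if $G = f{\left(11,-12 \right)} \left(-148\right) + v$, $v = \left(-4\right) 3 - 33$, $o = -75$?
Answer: $\frac{1}{7958} \approx 0.00012566$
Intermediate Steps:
$v = -45$ ($v = -12 - 33 = -45$)
$G = -193$ ($G = \left(-11 - -12\right) \left(-148\right) - 45 = \left(-11 + 12\right) \left(-148\right) - 45 = 1 \left(-148\right) - 45 = -148 - 45 = -193$)
$\frac{1}{\left(o - 68\right) \left(-57\right) + G} = \frac{1}{\left(-75 - 68\right) \left(-57\right) - 193} = \frac{1}{\left(-143\right) \left(-57\right) - 193} = \frac{1}{8151 - 193} = \frac{1}{7958}$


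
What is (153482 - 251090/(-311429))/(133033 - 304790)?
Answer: -47798996868/53490110753 ≈ -0.89360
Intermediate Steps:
(153482 - 251090/(-311429))/(133033 - 304790) = (153482 - 251090*(-1/311429))/(-171757) = (153482 + 251090/311429)*(-1/171757) = (47798996868/311429)*(-1/171757) = -47798996868/53490110753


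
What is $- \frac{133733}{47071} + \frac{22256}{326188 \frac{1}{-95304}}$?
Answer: $- \frac{24971313230327}{3838498837} \approx -6505.5$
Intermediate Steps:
$- \frac{133733}{47071} + \frac{22256}{326188 \frac{1}{-95304}} = \left(-133733\right) \frac{1}{47071} + \frac{22256}{326188 \left(- \frac{1}{95304}\right)} = - \frac{133733}{47071} + \frac{22256}{- \frac{81547}{23826}} = - \frac{133733}{47071} + 22256 \left(- \frac{23826}{81547}\right) = - \frac{133733}{47071} - \frac{530271456}{81547} = - \frac{24971313230327}{3838498837}$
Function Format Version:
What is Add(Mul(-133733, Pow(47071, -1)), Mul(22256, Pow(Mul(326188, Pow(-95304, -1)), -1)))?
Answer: Rational(-24971313230327, 3838498837) ≈ -6505.5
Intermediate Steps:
Add(Mul(-133733, Pow(47071, -1)), Mul(22256, Pow(Mul(326188, Pow(-95304, -1)), -1))) = Add(Mul(-133733, Rational(1, 47071)), Mul(22256, Pow(Mul(326188, Rational(-1, 95304)), -1))) = Add(Rational(-133733, 47071), Mul(22256, Pow(Rational(-81547, 23826), -1))) = Add(Rational(-133733, 47071), Mul(22256, Rational(-23826, 81547))) = Add(Rational(-133733, 47071), Rational(-530271456, 81547)) = Rational(-24971313230327, 3838498837)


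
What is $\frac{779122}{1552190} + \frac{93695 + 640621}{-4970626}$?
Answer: $\frac{683231529583}{1928838992735} \approx 0.35422$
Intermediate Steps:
$\frac{779122}{1552190} + \frac{93695 + 640621}{-4970626} = 779122 \cdot \frac{1}{1552190} + 734316 \left(- \frac{1}{4970626}\right) = \frac{389561}{776095} - \frac{367158}{2485313} = \frac{683231529583}{1928838992735}$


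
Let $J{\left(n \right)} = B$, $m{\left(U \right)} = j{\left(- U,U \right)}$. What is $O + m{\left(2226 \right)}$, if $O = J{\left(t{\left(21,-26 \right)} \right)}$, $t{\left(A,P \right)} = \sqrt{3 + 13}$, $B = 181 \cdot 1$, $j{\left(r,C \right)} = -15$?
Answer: $166$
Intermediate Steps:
$B = 181$
$m{\left(U \right)} = -15$
$t{\left(A,P \right)} = 4$ ($t{\left(A,P \right)} = \sqrt{16} = 4$)
$J{\left(n \right)} = 181$
$O = 181$
$O + m{\left(2226 \right)} = 181 - 15 = 166$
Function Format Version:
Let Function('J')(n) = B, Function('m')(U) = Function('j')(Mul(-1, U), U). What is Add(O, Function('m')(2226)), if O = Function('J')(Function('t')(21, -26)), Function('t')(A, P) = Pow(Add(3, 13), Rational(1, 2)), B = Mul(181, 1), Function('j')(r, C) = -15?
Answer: 166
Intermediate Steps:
B = 181
Function('m')(U) = -15
Function('t')(A, P) = 4 (Function('t')(A, P) = Pow(16, Rational(1, 2)) = 4)
Function('J')(n) = 181
O = 181
Add(O, Function('m')(2226)) = Add(181, -15) = 166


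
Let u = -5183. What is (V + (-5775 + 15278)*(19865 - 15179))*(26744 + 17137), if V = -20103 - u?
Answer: 1953412651578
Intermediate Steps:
V = -14920 (V = -20103 - 1*(-5183) = -20103 + 5183 = -14920)
(V + (-5775 + 15278)*(19865 - 15179))*(26744 + 17137) = (-14920 + (-5775 + 15278)*(19865 - 15179))*(26744 + 17137) = (-14920 + 9503*4686)*43881 = (-14920 + 44531058)*43881 = 44516138*43881 = 1953412651578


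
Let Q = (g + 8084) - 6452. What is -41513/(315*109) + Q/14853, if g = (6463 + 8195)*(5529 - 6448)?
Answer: -154359037013/169992585 ≈ -908.03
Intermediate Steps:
g = -13470702 (g = 14658*(-919) = -13470702)
Q = -13469070 (Q = (-13470702 + 8084) - 6452 = -13462618 - 6452 = -13469070)
-41513/(315*109) + Q/14853 = -41513/(315*109) - 13469070/14853 = -41513/34335 - 13469070*1/14853 = -41513*1/34335 - 4489690/4951 = -41513/34335 - 4489690/4951 = -154359037013/169992585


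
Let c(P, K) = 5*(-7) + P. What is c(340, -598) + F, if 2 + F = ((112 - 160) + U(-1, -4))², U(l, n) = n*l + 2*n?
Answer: 3007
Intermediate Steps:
c(P, K) = -35 + P
U(l, n) = 2*n + l*n (U(l, n) = l*n + 2*n = 2*n + l*n)
F = 2702 (F = -2 + ((112 - 160) - 4*(2 - 1))² = -2 + (-48 - 4*1)² = -2 + (-48 - 4)² = -2 + (-52)² = -2 + 2704 = 2702)
c(340, -598) + F = (-35 + 340) + 2702 = 305 + 2702 = 3007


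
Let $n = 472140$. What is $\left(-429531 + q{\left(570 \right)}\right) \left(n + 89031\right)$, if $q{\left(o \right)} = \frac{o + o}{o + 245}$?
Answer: $- \frac{39289447603575}{163} \approx -2.4104 \cdot 10^{11}$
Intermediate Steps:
$q{\left(o \right)} = \frac{2 o}{245 + o}$
$\left(-429531 + q{\left(570 \right)}\right) \left(n + 89031\right) = \left(-429531 + 2 \cdot 570 \frac{1}{245 + 570}\right) \left(472140 + 89031\right) = \left(-429531 + 2 \cdot 570 \cdot \frac{1}{815}\right) 561171 = \left(-429531 + \frac{228}{163}\right) 561171 = \left(- \frac{70013325}{163}\right) 561171 = - \frac{39289447603575}{163}$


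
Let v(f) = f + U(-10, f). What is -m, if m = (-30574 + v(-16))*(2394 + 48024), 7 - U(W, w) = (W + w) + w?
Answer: 1539816138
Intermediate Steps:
U(W, w) = 7 - W - 2*w (U(W, w) = 7 - ((W + w) + w) = 7 - (W + 2*w) = 7 + (-W - 2*w) = 7 - W - 2*w)
v(f) = 17 - f (v(f) = f + (7 - 1*(-10) - 2*f) = f + (7 + 10 - 2*f) = f + (17 - 2*f) = 17 - f)
m = -1539816138 (m = (-30574 + (17 - 1*(-16)))*(2394 + 48024) = (-30574 + (17 + 16))*50418 = (-30574 + 33)*50418 = -30541*50418 = -1539816138)
-m = -1*(-1539816138) = 1539816138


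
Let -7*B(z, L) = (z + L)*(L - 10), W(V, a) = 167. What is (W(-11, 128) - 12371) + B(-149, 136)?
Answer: -11970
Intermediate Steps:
B(z, L) = -(-10 + L)*(L + z)/7 (B(z, L) = -(z + L)*(L - 10)/7 = -(L + z)*(-10 + L)/7 = -(-10 + L)*(L + z)/7)
(W(-11, 128) - 12371) + B(-149, 136) = (167 - 12371) + (-1/7*136**2 + (10/7)*136 + (10/7)*(-149) - 1/7*136*(-149)) = -12204 + (-1/7*18496 + 1360/7 - 1490/7 + 20264/7) = -12204 + (-18496/7 + 1360/7 - 1490/7 + 20264/7) = -12204 + 234 = -11970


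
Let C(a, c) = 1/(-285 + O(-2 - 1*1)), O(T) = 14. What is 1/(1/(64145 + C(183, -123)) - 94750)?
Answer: -17383294/1647067106229 ≈ -1.0554e-5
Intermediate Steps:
C(a, c) = -1/271 (C(a, c) = 1/(-285 + 14) = 1/(-271) = -1/271)
1/(1/(64145 + C(183, -123)) - 94750) = 1/(1/(64145 - 1/271) - 94750) = 1/(1/(17383294/271) - 94750) = 1/(271/17383294 - 94750) = 1/(-1647067106229/17383294) = -17383294/1647067106229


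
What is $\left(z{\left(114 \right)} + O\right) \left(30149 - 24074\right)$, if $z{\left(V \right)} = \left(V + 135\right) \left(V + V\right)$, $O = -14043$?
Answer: $259578675$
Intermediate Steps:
$z{\left(V \right)} = 2 V \left(135 + V\right)$ ($z{\left(V \right)} = \left(135 + V\right) 2 V = 2 V \left(135 + V\right)$)
$\left(z{\left(114 \right)} + O\right) \left(30149 - 24074\right) = \left(2 \cdot 114 \left(135 + 114\right) - 14043\right) \left(30149 - 24074\right) = \left(2 \cdot 114 \cdot 249 - 14043\right) 6075 = \left(56772 - 14043\right) 6075 = 42729 \cdot 6075 = 259578675$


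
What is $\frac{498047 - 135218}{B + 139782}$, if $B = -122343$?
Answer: $\frac{120943}{5813} \approx 20.806$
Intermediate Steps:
$\frac{498047 - 135218}{B + 139782} = \frac{498047 - 135218}{-122343 + 139782} = \frac{362829}{17439} = 362829 \cdot \frac{1}{17439} = \frac{120943}{5813}$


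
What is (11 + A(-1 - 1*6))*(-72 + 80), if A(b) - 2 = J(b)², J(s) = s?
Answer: 496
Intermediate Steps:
A(b) = 2 + b²
(11 + A(-1 - 1*6))*(-72 + 80) = (11 + (2 + (-1 - 1*6)²))*(-72 + 80) = (11 + (2 + (-1 - 6)²))*8 = (11 + (2 + (-7)²))*8 = (11 + (2 + 49))*8 = (11 + 51)*8 = 62*8 = 496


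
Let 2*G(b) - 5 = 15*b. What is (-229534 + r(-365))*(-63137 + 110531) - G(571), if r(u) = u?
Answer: -10895837491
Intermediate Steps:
G(b) = 5/2 + 15*b/2 (G(b) = 5/2 + (15*b)/2 = 5/2 + 15*b/2)
(-229534 + r(-365))*(-63137 + 110531) - G(571) = (-229534 - 365)*(-63137 + 110531) - (5/2 + (15/2)*571) = -229899*47394 - (5/2 + 8565/2) = -10895833206 - 1*4285 = -10895833206 - 4285 = -10895837491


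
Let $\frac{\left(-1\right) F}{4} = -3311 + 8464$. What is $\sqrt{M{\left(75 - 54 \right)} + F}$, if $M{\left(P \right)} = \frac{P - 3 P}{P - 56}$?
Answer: $\frac{i \sqrt{515270}}{5} \approx 143.56 i$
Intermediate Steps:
$M{\left(P \right)} = - \frac{2 P}{-56 + P}$ ($M{\left(P \right)} = \frac{\left(-2\right) P}{-56 + P} = - \frac{2 P}{-56 + P}$)
$F = -20612$ ($F = - 4 \left(-3311 + 8464\right) = \left(-4\right) 5153 = -20612$)
$\sqrt{M{\left(75 - 54 \right)} + F} = \sqrt{- \frac{2 \left(75 - 54\right)}{-56 + \left(75 - 54\right)} - 20612} = \sqrt{\left(-2\right) 21 \frac{1}{-56 + 21} - 20612} = \sqrt{\left(-2\right) 21 \frac{1}{-35} - 20612} = \sqrt{\left(-2\right) 21 \left(- \frac{1}{35}\right) - 20612} = \sqrt{\frac{6}{5} - 20612} = \sqrt{- \frac{103054}{5}} = \frac{i \sqrt{515270}}{5}$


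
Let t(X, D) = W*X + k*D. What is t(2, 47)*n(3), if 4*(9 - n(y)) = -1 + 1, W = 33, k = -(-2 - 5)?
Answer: 3555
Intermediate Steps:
k = 7 (k = -1*(-7) = 7)
t(X, D) = 7*D + 33*X (t(X, D) = 33*X + 7*D = 7*D + 33*X)
n(y) = 9 (n(y) = 9 - (-1 + 1)/4 = 9 - ¼*0 = 9 + 0 = 9)
t(2, 47)*n(3) = (7*47 + 33*2)*9 = (329 + 66)*9 = 395*9 = 3555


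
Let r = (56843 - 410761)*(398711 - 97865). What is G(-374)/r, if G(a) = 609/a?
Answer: 1/65388474008 ≈ 1.5293e-11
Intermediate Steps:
r = -106474814628 (r = -353918*300846 = -106474814628)
G(-374)/r = (609/(-374))/(-106474814628) = (609*(-1/374))*(-1/106474814628) = -609/374*(-1/106474814628) = 1/65388474008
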